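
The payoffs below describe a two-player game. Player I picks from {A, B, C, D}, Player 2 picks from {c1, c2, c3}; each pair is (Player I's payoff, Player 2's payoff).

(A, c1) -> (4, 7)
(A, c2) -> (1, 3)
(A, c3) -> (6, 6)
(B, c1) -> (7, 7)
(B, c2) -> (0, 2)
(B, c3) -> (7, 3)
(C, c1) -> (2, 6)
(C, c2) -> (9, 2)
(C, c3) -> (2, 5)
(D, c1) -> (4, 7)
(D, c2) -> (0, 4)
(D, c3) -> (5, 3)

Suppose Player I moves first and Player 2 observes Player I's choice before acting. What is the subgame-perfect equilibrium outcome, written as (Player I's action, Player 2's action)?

(B, c1)

Backward induction with Player I moving first.
- A: BR = c1, leader payoff 4.
- B: BR = c1, leader payoff 7.
- C: BR = c1, leader payoff 2.
- D: BR = c1, leader payoff 4.
Maximizing over 4, 7, 2, 4, Player I chooses B. Subgame-perfect outcome: (B, c1) with payoffs (7, 7).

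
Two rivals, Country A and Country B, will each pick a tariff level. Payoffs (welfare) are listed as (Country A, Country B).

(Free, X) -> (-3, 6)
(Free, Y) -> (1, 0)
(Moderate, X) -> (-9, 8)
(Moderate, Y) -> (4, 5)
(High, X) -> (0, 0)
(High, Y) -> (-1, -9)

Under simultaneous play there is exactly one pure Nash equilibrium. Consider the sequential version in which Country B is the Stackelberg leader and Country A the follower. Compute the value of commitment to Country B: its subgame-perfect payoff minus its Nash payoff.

5

Country A best-responds to each possible Country B move:
- X: Country A compares -3, -9, 0 and picks High; Country B would get 0.
- Y: Country A compares 1, 4, -1 and picks Moderate; Country B would get 5.
Maximizing over 0, 5, Country B chooses Y. Subgame-perfect outcome: (Moderate, Y) with payoffs (4, 5).
For the simultaneous game, intersect best replies.
Country A's best replies: X→High; Y→Moderate.
Country B's best replies: Free→X; Moderate→X; High→X.
Only (High, X) has each player best-responding; Nash payoffs (0, 0).
Country B's commitment gain: 5 − 0 = 5.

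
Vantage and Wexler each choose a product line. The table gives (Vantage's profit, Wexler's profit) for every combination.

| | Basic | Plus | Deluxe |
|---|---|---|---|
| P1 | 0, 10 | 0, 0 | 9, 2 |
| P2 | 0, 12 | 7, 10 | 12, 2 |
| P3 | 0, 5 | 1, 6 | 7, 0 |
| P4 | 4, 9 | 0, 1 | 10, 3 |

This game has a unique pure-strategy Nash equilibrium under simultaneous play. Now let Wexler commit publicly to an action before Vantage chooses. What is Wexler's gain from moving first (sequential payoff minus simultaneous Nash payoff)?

1

Work backward from Vantage's decision.
- Basic: BR = P4, leader payoff 9.
- Plus: BR = P2, leader payoff 10.
- Deluxe: BR = P2, leader payoff 2.
Wexler's induced payoffs are 9, 10, 2, so Wexler commits to Plus. Subgame-perfect outcome: (P2, Plus) with payoffs (7, 10).
Under simultaneous play:
Vantage's best replies: Basic→P4; Plus→P2; Deluxe→P2.
Wexler's best replies: P1→Basic; P2→Basic; P3→Plus; P4→Basic.
The unique mutual best reply is (P4, Basic), giving (4, 9).
Wexler's commitment gain: 10 − 9 = 1.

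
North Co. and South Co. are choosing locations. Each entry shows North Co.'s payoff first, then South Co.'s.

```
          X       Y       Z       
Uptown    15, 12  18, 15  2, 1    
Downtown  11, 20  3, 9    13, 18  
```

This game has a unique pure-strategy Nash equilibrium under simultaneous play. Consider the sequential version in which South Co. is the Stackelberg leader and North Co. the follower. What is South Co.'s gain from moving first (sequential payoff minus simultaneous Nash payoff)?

Solve by backward induction (South Co. leads).
- X: BR = Uptown, leader payoff 12.
- Y: BR = Uptown, leader payoff 15.
- Z: BR = Downtown, leader payoff 18.
Among 12, 15, 18, the best is 18 at Z. Subgame-perfect outcome: (Downtown, Z) with payoffs (13, 18).
Under simultaneous play:
North Co.'s best replies: X→Uptown; Y→Uptown; Z→Downtown.
South Co.'s best replies: Uptown→Y; Downtown→X.
The unique mutual best reply is (Uptown, Y), giving (18, 15).
South Co.'s commitment gain: 18 − 15 = 3.

3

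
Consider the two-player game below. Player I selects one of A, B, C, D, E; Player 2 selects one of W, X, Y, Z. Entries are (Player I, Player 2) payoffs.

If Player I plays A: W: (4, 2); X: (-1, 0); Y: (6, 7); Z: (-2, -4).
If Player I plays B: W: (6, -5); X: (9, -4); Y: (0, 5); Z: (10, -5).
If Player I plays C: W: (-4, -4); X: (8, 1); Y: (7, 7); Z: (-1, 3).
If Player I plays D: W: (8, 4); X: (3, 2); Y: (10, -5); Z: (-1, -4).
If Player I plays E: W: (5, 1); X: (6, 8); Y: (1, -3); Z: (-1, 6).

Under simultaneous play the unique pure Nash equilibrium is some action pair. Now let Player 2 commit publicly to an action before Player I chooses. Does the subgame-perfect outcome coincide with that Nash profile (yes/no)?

yes

Backward induction with Player 2 moving first.
- W: Player I compares 4, 6, -4, 8, 5 and picks D; Player 2 would get 4.
- X: Player I compares -1, 9, 8, 3, 6 and picks B; Player 2 would get -4.
- Y: Player I compares 6, 0, 7, 10, 1 and picks D; Player 2 would get -5.
- Z: Player I compares -2, 10, -1, -1, -1 and picks B; Player 2 would get -5.
Player 2's induced payoffs are 4, -4, -5, -5, so Player 2 commits to W. Subgame-perfect outcome: (D, W) with payoffs (8, 4).
Now find the simultaneous Nash equilibrium.
Player I's best replies: W→D; X→B; Y→D; Z→B.
Player 2's best replies: A→Y; B→Y; C→Y; D→W; E→X.
The unique mutual best reply is (D, W), giving (8, 4).
Sequential outcome (D, W) coincides with the Nash profile (D, W).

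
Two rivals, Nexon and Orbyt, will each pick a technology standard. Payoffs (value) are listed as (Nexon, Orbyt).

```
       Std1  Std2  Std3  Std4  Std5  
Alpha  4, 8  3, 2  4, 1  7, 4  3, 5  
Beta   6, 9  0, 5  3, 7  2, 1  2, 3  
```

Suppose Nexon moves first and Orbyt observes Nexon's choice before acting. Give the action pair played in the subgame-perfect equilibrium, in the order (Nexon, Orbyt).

Orbyt best-responds to each possible Nexon move:
- Alpha → Orbyt plays Std1 (best of 8, 2, 1, 4, 5); Nexon gets 4.
- Beta → Orbyt plays Std1 (best of 9, 5, 7, 1, 3); Nexon gets 6.
Nexon's induced payoffs are 4, 6, so Nexon commits to Beta. Subgame-perfect outcome: (Beta, Std1) with payoffs (6, 9).

(Beta, Std1)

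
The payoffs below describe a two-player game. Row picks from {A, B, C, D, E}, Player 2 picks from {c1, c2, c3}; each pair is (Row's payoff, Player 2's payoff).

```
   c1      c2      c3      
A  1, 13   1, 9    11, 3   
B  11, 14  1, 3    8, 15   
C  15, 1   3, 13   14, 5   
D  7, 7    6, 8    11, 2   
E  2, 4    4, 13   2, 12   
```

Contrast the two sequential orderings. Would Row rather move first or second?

first

If Row leads: Player 2's best replies are A→c1, B→c3, C→c2, D→c2, E→c2; Row's induced payoffs 1, 8, 3, 6, 4; outcome (B, c3), payoffs (8, 15).
If Player 2 leads: Row's best replies are c1→C, c2→D, c3→C; Player 2's induced payoffs 1, 8, 5; outcome (D, c2), payoffs (6, 8).
Row gets 8 moving first and 6 moving second, so Row prefers to move first.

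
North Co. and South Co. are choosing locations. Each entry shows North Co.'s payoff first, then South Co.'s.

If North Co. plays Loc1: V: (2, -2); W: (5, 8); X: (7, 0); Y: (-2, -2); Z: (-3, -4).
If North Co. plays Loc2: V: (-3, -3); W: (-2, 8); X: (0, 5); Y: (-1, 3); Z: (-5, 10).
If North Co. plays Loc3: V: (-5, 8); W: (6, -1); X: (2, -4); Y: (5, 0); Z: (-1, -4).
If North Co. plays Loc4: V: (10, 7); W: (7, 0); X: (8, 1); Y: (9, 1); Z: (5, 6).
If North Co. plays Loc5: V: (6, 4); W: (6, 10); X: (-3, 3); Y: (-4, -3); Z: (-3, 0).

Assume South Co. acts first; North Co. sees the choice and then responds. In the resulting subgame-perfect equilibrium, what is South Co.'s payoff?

Backward induction with South Co. moving first.
- V → North Co. plays Loc4 (best of 2, -3, -5, 10, 6); South Co. gets 7.
- W → North Co. plays Loc4 (best of 5, -2, 6, 7, 6); South Co. gets 0.
- X → North Co. plays Loc4 (best of 7, 0, 2, 8, -3); South Co. gets 1.
- Y → North Co. plays Loc4 (best of -2, -1, 5, 9, -4); South Co. gets 1.
- Z → North Co. plays Loc4 (best of -3, -5, -1, 5, -3); South Co. gets 6.
South Co.'s induced payoffs are 7, 0, 1, 1, 6, so South Co. commits to V. Subgame-perfect outcome: (Loc4, V) with payoffs (10, 7).

7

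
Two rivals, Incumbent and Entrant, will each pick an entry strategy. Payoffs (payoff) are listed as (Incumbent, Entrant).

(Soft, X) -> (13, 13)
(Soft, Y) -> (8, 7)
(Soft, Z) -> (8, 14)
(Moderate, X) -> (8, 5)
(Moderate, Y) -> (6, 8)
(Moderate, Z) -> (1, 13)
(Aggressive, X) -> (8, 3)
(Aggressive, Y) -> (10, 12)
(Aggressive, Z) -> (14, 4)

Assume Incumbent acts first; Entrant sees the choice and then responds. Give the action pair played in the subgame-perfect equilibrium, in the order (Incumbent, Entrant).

(Aggressive, Y)

Entrant best-responds to each possible Incumbent move:
- Soft: Entrant compares 13, 7, 14 and picks Z; Incumbent would get 8.
- Moderate: Entrant compares 5, 8, 13 and picks Z; Incumbent would get 1.
- Aggressive: Entrant compares 3, 12, 4 and picks Y; Incumbent would get 10.
Among 8, 1, 10, the best is 10 at Aggressive. Subgame-perfect outcome: (Aggressive, Y) with payoffs (10, 12).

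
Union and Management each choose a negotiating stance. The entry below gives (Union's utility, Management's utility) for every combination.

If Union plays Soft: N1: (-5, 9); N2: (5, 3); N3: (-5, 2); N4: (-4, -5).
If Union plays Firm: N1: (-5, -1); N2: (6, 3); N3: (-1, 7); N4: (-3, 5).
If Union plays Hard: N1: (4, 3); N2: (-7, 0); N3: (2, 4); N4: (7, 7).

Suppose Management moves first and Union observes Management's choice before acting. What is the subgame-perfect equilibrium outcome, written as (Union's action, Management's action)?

Work backward from Union's decision.
- N1: BR = Hard, leader payoff 3.
- N2: BR = Firm, leader payoff 3.
- N3: BR = Hard, leader payoff 4.
- N4: BR = Hard, leader payoff 7.
Maximizing over 3, 3, 4, 7, Management chooses N4. Subgame-perfect outcome: (Hard, N4) with payoffs (7, 7).

(Hard, N4)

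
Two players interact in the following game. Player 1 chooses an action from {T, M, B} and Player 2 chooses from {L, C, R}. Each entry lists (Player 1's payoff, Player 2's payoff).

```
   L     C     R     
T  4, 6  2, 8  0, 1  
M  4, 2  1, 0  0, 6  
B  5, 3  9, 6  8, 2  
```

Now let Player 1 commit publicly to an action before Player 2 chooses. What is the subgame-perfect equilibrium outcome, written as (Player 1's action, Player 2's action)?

Solve by backward induction (Player 1 leads).
- T: Player 2 compares 6, 8, 1 and picks C; Player 1 would get 2.
- M: Player 2 compares 2, 0, 6 and picks R; Player 1 would get 0.
- B: Player 2 compares 3, 6, 2 and picks C; Player 1 would get 9.
Player 1's induced payoffs are 2, 0, 9, so Player 1 commits to B. Subgame-perfect outcome: (B, C) with payoffs (9, 6).

(B, C)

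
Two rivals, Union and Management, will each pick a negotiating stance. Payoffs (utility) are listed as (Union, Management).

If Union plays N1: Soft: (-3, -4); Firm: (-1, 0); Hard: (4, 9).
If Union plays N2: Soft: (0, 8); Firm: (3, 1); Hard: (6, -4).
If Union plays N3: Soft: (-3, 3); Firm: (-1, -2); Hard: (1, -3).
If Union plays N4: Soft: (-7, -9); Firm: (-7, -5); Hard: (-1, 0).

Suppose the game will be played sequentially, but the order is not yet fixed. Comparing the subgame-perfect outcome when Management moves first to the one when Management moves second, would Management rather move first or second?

second

If Union leads: Management's best replies are N1→Hard, N2→Soft, N3→Soft, N4→Hard; Union's induced payoffs 4, 0, -3, -1; outcome (N1, Hard), payoffs (4, 9).
If Management leads: Union's best replies are Soft→N2, Firm→N2, Hard→N2; Management's induced payoffs 8, 1, -4; outcome (N2, Soft), payoffs (0, 8).
Management gets 8 moving first and 9 moving second, so Management prefers to move second.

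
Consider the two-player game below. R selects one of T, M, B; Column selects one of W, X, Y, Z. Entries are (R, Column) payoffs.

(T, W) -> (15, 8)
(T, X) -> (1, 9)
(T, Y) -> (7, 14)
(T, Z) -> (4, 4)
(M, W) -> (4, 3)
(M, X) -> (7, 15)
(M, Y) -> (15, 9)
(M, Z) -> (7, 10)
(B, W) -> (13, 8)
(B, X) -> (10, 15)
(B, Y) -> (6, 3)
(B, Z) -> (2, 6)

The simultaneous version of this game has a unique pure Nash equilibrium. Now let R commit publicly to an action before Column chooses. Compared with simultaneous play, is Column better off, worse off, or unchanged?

unchanged

Backward induction with R moving first.
- T: Column compares 8, 9, 14, 4 and picks Y; R would get 7.
- M: Column compares 3, 15, 9, 10 and picks X; R would get 7.
- B: Column compares 8, 15, 3, 6 and picks X; R would get 10.
R's induced payoffs are 7, 7, 10, so R commits to B. Subgame-perfect outcome: (B, X) with payoffs (10, 15).
Under simultaneous play:
R's best replies: W→T; X→B; Y→M; Z→M.
Column's best replies: T→Y; M→X; B→X.
Only (B, X) has each player best-responding; Nash payoffs (10, 15).
Column earns 15 sequentially versus 15 at the Nash outcome: unchanged.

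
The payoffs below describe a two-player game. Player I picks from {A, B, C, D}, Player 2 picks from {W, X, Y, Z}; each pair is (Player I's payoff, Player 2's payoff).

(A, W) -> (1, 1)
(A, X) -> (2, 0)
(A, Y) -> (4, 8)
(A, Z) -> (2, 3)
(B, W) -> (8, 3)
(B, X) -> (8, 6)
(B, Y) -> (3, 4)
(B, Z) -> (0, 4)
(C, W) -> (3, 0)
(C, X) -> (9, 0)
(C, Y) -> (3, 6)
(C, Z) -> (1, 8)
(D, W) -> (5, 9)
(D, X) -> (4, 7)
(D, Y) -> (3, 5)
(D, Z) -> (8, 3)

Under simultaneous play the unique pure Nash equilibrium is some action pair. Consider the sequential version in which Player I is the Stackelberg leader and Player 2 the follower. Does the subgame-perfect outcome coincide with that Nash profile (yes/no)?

Solve by backward induction (Player I leads).
- A → Player 2 plays Y (best of 1, 0, 8, 3); Player I gets 4.
- B → Player 2 plays X (best of 3, 6, 4, 4); Player I gets 8.
- C → Player 2 plays Z (best of 0, 0, 6, 8); Player I gets 1.
- D → Player 2 plays W (best of 9, 7, 5, 3); Player I gets 5.
Among 4, 8, 1, 5, the best is 8 at B. Subgame-perfect outcome: (B, X) with payoffs (8, 6).
For the simultaneous game, intersect best replies.
Player I's best replies: W→B; X→C; Y→A; Z→D.
Player 2's best replies: A→Y; B→X; C→Z; D→W.
Only (A, Y) has each player best-responding; Nash payoffs (4, 8).
Sequential outcome (B, X) differs from the Nash profile (A, Y).

no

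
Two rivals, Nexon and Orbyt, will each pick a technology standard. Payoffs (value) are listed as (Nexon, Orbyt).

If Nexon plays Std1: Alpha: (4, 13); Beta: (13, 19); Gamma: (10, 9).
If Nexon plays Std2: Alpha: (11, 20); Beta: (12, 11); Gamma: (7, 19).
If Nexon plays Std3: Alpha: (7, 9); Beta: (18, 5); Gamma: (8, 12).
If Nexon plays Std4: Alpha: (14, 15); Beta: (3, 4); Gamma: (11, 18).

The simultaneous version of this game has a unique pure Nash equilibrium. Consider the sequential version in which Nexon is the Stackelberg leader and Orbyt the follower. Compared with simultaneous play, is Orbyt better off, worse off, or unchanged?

Work backward from Orbyt's decision.
- Std1: BR = Beta, leader payoff 13.
- Std2: BR = Alpha, leader payoff 11.
- Std3: BR = Gamma, leader payoff 8.
- Std4: BR = Gamma, leader payoff 11.
Among 13, 11, 8, 11, the best is 13 at Std1. Subgame-perfect outcome: (Std1, Beta) with payoffs (13, 19).
Under simultaneous play:
Nexon's best replies: Alpha→Std4; Beta→Std3; Gamma→Std4.
Orbyt's best replies: Std1→Beta; Std2→Alpha; Std3→Gamma; Std4→Gamma.
Only (Std4, Gamma) has each player best-responding; Nash payoffs (11, 18).
Orbyt earns 19 sequentially versus 18 at the Nash outcome: better off.

better off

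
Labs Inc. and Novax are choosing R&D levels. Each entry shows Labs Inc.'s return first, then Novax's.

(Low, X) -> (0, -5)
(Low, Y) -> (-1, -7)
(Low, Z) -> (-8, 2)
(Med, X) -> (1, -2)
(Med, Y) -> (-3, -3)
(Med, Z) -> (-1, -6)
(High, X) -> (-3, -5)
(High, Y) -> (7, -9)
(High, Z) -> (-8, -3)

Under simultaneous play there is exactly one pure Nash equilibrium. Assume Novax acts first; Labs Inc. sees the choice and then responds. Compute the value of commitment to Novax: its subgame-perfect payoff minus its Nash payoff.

Solve by backward induction (Novax leads).
- X → Labs Inc. plays Med (best of 0, 1, -3); Novax gets -2.
- Y → Labs Inc. plays High (best of -1, -3, 7); Novax gets -9.
- Z → Labs Inc. plays Med (best of -8, -1, -8); Novax gets -6.
Novax's induced payoffs are -2, -9, -6, so Novax commits to X. Subgame-perfect outcome: (Med, X) with payoffs (1, -2).
For the simultaneous game, intersect best replies.
Labs Inc.'s best replies: X→Med; Y→High; Z→Med.
Novax's best replies: Low→Z; Med→X; High→Z.
The unique mutual best reply is (Med, X), giving (1, -2).
Novax's commitment gain: -2 − -2 = 0.

0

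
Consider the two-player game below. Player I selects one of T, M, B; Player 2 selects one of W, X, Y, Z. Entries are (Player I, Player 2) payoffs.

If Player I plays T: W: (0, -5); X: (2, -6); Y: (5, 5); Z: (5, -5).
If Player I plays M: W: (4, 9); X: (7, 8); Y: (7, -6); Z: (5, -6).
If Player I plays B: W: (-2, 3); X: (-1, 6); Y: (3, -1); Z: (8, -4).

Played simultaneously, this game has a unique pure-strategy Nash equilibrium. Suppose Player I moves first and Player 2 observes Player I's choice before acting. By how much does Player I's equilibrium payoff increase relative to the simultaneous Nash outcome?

Work backward from Player 2's decision.
- T → Player 2 plays Y (best of -5, -6, 5, -5); Player I gets 5.
- M → Player 2 plays W (best of 9, 8, -6, -6); Player I gets 4.
- B → Player 2 plays X (best of 3, 6, -1, -4); Player I gets -1.
Player I's induced payoffs are 5, 4, -1, so Player I commits to T. Subgame-perfect outcome: (T, Y) with payoffs (5, 5).
Now find the simultaneous Nash equilibrium.
Player I's best replies: W→M; X→M; Y→M; Z→B.
Player 2's best replies: T→Y; M→W; B→X.
Only (M, W) has each player best-responding; Nash payoffs (4, 9).
Player I's commitment gain: 5 − 4 = 1.

1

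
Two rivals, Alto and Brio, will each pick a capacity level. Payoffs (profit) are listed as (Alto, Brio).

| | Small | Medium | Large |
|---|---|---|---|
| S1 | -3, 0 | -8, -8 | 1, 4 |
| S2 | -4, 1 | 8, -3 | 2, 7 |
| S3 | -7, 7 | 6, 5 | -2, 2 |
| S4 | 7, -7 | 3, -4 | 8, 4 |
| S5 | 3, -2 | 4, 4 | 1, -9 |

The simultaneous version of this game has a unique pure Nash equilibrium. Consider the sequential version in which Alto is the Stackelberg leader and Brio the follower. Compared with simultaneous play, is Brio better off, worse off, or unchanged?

unchanged

Backward induction with Alto moving first.
- S1: Brio compares 0, -8, 4 and picks Large; Alto would get 1.
- S2: Brio compares 1, -3, 7 and picks Large; Alto would get 2.
- S3: Brio compares 7, 5, 2 and picks Small; Alto would get -7.
- S4: Brio compares -7, -4, 4 and picks Large; Alto would get 8.
- S5: Brio compares -2, 4, -9 and picks Medium; Alto would get 4.
Alto's induced payoffs are 1, 2, -7, 8, 4, so Alto commits to S4. Subgame-perfect outcome: (S4, Large) with payoffs (8, 4).
For the simultaneous game, intersect best replies.
Alto's best replies: Small→S4; Medium→S2; Large→S4.
Brio's best replies: S1→Large; S2→Large; S3→Small; S4→Large; S5→Medium.
The unique mutual best reply is (S4, Large), giving (8, 4).
Brio earns 4 sequentially versus 4 at the Nash outcome: unchanged.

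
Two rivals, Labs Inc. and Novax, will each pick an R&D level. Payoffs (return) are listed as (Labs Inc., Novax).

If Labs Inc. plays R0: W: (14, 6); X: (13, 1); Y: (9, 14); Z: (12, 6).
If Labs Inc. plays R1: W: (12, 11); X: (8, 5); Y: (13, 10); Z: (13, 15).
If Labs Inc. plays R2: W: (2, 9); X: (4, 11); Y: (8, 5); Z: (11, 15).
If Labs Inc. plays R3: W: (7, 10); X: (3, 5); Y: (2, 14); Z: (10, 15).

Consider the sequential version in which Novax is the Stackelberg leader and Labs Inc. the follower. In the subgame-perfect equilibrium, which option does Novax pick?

Backward induction with Novax moving first.
- W → Labs Inc. plays R0 (best of 14, 12, 2, 7); Novax gets 6.
- X → Labs Inc. plays R0 (best of 13, 8, 4, 3); Novax gets 1.
- Y → Labs Inc. plays R1 (best of 9, 13, 8, 2); Novax gets 10.
- Z → Labs Inc. plays R1 (best of 12, 13, 11, 10); Novax gets 15.
Maximizing over 6, 1, 10, 15, Novax chooses Z. Subgame-perfect outcome: (R1, Z) with payoffs (13, 15).

Z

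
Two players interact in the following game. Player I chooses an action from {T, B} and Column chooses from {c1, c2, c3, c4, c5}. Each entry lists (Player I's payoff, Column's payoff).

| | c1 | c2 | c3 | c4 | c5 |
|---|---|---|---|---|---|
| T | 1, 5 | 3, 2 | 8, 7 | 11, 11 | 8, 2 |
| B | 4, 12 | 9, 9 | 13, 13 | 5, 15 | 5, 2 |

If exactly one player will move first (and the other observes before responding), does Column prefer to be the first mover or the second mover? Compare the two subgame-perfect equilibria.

If Player I leads: Column's best replies are T→c4, B→c4; Player I's induced payoffs 11, 5; outcome (T, c4), payoffs (11, 11).
If Column leads: Player I's best replies are c1→B, c2→B, c3→B, c4→T, c5→T; Column's induced payoffs 12, 9, 13, 11, 2; outcome (B, c3), payoffs (13, 13).
Column gets 13 moving first and 11 moving second, so Column prefers to move first.

first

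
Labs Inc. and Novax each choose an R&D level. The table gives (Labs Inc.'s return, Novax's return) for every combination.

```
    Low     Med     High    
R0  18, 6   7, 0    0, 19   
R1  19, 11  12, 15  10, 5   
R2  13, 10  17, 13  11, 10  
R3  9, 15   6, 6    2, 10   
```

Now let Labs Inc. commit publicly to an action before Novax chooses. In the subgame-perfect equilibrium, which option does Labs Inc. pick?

Work backward from Novax's decision.
- R0: BR = High, leader payoff 0.
- R1: BR = Med, leader payoff 12.
- R2: BR = Med, leader payoff 17.
- R3: BR = Low, leader payoff 9.
Maximizing over 0, 12, 17, 9, Labs Inc. chooses R2. Subgame-perfect outcome: (R2, Med) with payoffs (17, 13).

R2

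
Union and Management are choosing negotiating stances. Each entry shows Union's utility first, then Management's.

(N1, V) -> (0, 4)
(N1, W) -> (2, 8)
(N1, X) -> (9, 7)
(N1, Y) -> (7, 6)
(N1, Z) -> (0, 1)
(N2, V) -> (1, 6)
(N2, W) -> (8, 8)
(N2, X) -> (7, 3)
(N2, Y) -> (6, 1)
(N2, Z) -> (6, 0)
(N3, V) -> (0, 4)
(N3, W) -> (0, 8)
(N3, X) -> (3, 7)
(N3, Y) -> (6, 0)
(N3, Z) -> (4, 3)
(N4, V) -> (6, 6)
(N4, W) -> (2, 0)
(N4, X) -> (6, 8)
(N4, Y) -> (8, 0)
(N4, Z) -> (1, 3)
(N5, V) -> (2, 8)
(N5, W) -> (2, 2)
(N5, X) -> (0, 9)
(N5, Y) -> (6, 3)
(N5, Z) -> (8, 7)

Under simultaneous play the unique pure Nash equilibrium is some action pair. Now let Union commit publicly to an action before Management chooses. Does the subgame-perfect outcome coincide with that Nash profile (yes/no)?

Solve by backward induction (Union leads).
- N1 → Management plays W (best of 4, 8, 7, 6, 1); Union gets 2.
- N2 → Management plays W (best of 6, 8, 3, 1, 0); Union gets 8.
- N3 → Management plays W (best of 4, 8, 7, 0, 3); Union gets 0.
- N4 → Management plays X (best of 6, 0, 8, 0, 3); Union gets 6.
- N5 → Management plays X (best of 8, 2, 9, 3, 7); Union gets 0.
Union's induced payoffs are 2, 8, 0, 6, 0, so Union commits to N2. Subgame-perfect outcome: (N2, W) with payoffs (8, 8).
Under simultaneous play:
Union's best replies: V→N4; W→N2; X→N1; Y→N4; Z→N5.
Management's best replies: N1→W; N2→W; N3→W; N4→X; N5→X.
Only (N2, W) has each player best-responding; Nash payoffs (8, 8).
Sequential outcome (N2, W) coincides with the Nash profile (N2, W).

yes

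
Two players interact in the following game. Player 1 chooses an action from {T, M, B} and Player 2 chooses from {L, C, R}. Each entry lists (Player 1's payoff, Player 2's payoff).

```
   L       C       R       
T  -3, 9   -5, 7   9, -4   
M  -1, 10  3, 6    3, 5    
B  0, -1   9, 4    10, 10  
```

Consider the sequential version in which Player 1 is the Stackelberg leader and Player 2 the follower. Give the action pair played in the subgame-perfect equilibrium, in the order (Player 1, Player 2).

Work backward from Player 2's decision.
- T: Player 2 compares 9, 7, -4 and picks L; Player 1 would get -3.
- M: Player 2 compares 10, 6, 5 and picks L; Player 1 would get -1.
- B: Player 2 compares -1, 4, 10 and picks R; Player 1 would get 10.
Maximizing over -3, -1, 10, Player 1 chooses B. Subgame-perfect outcome: (B, R) with payoffs (10, 10).

(B, R)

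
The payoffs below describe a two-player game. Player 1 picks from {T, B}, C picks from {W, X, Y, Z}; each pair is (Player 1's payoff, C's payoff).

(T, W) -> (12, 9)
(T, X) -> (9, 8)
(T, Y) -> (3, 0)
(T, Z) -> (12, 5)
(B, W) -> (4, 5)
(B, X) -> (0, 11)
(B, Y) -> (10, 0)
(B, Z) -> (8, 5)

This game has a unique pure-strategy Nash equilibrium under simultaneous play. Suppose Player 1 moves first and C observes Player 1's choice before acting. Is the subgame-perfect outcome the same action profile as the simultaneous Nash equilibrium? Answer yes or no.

Backward induction with Player 1 moving first.
- T → C plays W (best of 9, 8, 0, 5); Player 1 gets 12.
- B → C plays X (best of 5, 11, 0, 5); Player 1 gets 0.
Player 1's induced payoffs are 12, 0, so Player 1 commits to T. Subgame-perfect outcome: (T, W) with payoffs (12, 9).
Under simultaneous play:
Player 1's best replies: W→T; X→T; Y→B; Z→T.
C's best replies: T→W; B→X.
Only (T, W) has each player best-responding; Nash payoffs (12, 9).
Sequential outcome (T, W) coincides with the Nash profile (T, W).

yes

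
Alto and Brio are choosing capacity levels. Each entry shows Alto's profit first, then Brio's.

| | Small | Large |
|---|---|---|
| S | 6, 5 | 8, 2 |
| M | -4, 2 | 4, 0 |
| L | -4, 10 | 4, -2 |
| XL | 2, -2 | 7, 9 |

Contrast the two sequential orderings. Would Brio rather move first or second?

second

If Alto leads: Brio's best replies are S→Small, M→Small, L→Small, XL→Large; Alto's induced payoffs 6, -4, -4, 7; outcome (XL, Large), payoffs (7, 9).
If Brio leads: Alto's best replies are Small→S, Large→S; Brio's induced payoffs 5, 2; outcome (S, Small), payoffs (6, 5).
Brio gets 5 moving first and 9 moving second, so Brio prefers to move second.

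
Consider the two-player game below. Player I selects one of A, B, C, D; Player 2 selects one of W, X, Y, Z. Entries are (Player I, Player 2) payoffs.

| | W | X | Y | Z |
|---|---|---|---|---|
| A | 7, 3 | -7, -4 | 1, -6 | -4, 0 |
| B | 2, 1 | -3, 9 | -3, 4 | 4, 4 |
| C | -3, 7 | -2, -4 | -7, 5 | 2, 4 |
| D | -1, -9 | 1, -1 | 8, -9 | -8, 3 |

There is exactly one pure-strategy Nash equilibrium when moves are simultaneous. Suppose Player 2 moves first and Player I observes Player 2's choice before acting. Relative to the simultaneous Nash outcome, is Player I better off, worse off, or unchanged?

worse off

Solve by backward induction (Player 2 leads).
- W → Player I plays A (best of 7, 2, -3, -1); Player 2 gets 3.
- X → Player I plays D (best of -7, -3, -2, 1); Player 2 gets -1.
- Y → Player I plays D (best of 1, -3, -7, 8); Player 2 gets -9.
- Z → Player I plays B (best of -4, 4, 2, -8); Player 2 gets 4.
Maximizing over 3, -1, -9, 4, Player 2 chooses Z. Subgame-perfect outcome: (B, Z) with payoffs (4, 4).
Under simultaneous play:
Player I's best replies: W→A; X→D; Y→D; Z→B.
Player 2's best replies: A→W; B→X; C→W; D→Z.
The unique mutual best reply is (A, W), giving (7, 3).
Player I earns 4 sequentially versus 7 at the Nash outcome: worse off.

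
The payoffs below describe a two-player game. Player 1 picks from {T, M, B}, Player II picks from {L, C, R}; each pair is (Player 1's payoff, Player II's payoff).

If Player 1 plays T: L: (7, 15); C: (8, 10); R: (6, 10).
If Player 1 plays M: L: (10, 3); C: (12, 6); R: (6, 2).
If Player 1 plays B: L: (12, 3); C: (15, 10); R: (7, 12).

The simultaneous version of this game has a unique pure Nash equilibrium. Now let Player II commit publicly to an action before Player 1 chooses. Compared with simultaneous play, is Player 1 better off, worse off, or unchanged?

Backward induction with Player II moving first.
- L: Player 1 compares 7, 10, 12 and picks B; Player II would get 3.
- C: Player 1 compares 8, 12, 15 and picks B; Player II would get 10.
- R: Player 1 compares 6, 6, 7 and picks B; Player II would get 12.
Maximizing over 3, 10, 12, Player II chooses R. Subgame-perfect outcome: (B, R) with payoffs (7, 12).
Now find the simultaneous Nash equilibrium.
Player 1's best replies: L→B; C→B; R→B.
Player II's best replies: T→L; M→C; B→R.
Only (B, R) has each player best-responding; Nash payoffs (7, 12).
Player 1 earns 7 sequentially versus 7 at the Nash outcome: unchanged.

unchanged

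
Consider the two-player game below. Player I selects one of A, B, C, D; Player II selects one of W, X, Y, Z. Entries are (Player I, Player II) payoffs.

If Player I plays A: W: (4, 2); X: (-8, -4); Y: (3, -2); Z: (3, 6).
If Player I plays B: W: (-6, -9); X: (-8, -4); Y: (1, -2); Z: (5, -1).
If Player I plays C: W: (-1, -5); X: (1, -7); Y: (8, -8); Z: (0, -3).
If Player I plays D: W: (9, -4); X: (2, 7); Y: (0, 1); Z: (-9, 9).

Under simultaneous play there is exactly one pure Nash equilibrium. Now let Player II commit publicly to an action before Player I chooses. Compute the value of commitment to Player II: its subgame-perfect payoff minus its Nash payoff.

Backward induction with Player II moving first.
- W: BR = D, leader payoff -4.
- X: BR = D, leader payoff 7.
- Y: BR = C, leader payoff -8.
- Z: BR = B, leader payoff -1.
Among -4, 7, -8, -1, the best is 7 at X. Subgame-perfect outcome: (D, X) with payoffs (2, 7).
Now find the simultaneous Nash equilibrium.
Player I's best replies: W→D; X→D; Y→C; Z→B.
Player II's best replies: A→Z; B→Z; C→Z; D→Z.
The unique mutual best reply is (B, Z), giving (5, -1).
Player II's commitment gain: 7 − -1 = 8.

8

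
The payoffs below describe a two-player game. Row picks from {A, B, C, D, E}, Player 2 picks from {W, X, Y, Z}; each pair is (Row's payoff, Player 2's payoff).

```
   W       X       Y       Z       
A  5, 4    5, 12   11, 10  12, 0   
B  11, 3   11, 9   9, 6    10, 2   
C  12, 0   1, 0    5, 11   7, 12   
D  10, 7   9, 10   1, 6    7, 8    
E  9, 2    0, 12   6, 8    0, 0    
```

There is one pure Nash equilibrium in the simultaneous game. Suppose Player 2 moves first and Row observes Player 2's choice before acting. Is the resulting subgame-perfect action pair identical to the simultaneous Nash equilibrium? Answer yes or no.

Row best-responds to each possible Player 2 move:
- W: Row compares 5, 11, 12, 10, 9 and picks C; Player 2 would get 0.
- X: Row compares 5, 11, 1, 9, 0 and picks B; Player 2 would get 9.
- Y: Row compares 11, 9, 5, 1, 6 and picks A; Player 2 would get 10.
- Z: Row compares 12, 10, 7, 7, 0 and picks A; Player 2 would get 0.
Among 0, 9, 10, 0, the best is 10 at Y. Subgame-perfect outcome: (A, Y) with payoffs (11, 10).
Under simultaneous play:
Row's best replies: W→C; X→B; Y→A; Z→A.
Player 2's best replies: A→X; B→X; C→Z; D→X; E→X.
Only (B, X) has each player best-responding; Nash payoffs (11, 9).
Sequential outcome (A, Y) differs from the Nash profile (B, X).

no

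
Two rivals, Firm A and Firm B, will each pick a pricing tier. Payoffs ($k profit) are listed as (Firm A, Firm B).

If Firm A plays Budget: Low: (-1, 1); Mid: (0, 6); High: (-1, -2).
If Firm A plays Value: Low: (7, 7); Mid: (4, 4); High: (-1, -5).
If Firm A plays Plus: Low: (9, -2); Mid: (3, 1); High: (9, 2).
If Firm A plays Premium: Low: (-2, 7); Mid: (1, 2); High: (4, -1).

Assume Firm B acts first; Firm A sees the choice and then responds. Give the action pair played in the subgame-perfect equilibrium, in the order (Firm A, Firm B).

Solve by backward induction (Firm B leads).
- Low: BR = Plus, leader payoff -2.
- Mid: BR = Value, leader payoff 4.
- High: BR = Plus, leader payoff 2.
Firm B's induced payoffs are -2, 4, 2, so Firm B commits to Mid. Subgame-perfect outcome: (Value, Mid) with payoffs (4, 4).

(Value, Mid)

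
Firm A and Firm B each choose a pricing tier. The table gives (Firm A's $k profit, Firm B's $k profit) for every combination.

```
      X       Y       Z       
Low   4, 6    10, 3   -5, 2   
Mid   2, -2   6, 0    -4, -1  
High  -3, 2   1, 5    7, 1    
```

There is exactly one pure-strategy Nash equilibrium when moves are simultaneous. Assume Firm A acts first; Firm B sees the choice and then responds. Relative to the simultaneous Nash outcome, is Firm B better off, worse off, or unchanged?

worse off

Work backward from Firm B's decision.
- Low: BR = X, leader payoff 4.
- Mid: BR = Y, leader payoff 6.
- High: BR = Y, leader payoff 1.
Among 4, 6, 1, the best is 6 at Mid. Subgame-perfect outcome: (Mid, Y) with payoffs (6, 0).
Under simultaneous play:
Firm A's best replies: X→Low; Y→Low; Z→High.
Firm B's best replies: Low→X; Mid→Y; High→Y.
Only (Low, X) has each player best-responding; Nash payoffs (4, 6).
Firm B earns 0 sequentially versus 6 at the Nash outcome: worse off.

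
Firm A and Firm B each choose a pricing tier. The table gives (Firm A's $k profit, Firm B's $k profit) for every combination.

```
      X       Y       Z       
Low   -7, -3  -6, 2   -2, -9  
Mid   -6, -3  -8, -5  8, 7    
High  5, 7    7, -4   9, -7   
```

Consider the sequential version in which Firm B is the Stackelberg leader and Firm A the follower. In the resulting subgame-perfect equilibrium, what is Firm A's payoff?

Work backward from Firm A's decision.
- X → Firm A plays High (best of -7, -6, 5); Firm B gets 7.
- Y → Firm A plays High (best of -6, -8, 7); Firm B gets -4.
- Z → Firm A plays High (best of -2, 8, 9); Firm B gets -7.
Among 7, -4, -7, the best is 7 at X. Subgame-perfect outcome: (High, X) with payoffs (5, 7).

5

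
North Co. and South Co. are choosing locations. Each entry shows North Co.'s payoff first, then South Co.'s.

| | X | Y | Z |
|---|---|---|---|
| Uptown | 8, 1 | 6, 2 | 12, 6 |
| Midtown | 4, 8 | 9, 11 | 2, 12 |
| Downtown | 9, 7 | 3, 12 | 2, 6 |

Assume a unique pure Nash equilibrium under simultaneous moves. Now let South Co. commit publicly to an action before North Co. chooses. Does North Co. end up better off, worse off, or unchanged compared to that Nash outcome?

Backward induction with South Co. moving first.
- X: North Co. compares 8, 4, 9 and picks Downtown; South Co. would get 7.
- Y: North Co. compares 6, 9, 3 and picks Midtown; South Co. would get 11.
- Z: North Co. compares 12, 2, 2 and picks Uptown; South Co. would get 6.
South Co.'s induced payoffs are 7, 11, 6, so South Co. commits to Y. Subgame-perfect outcome: (Midtown, Y) with payoffs (9, 11).
For the simultaneous game, intersect best replies.
North Co.'s best replies: X→Downtown; Y→Midtown; Z→Uptown.
South Co.'s best replies: Uptown→Z; Midtown→Z; Downtown→Y.
The unique mutual best reply is (Uptown, Z), giving (12, 6).
North Co. earns 9 sequentially versus 12 at the Nash outcome: worse off.

worse off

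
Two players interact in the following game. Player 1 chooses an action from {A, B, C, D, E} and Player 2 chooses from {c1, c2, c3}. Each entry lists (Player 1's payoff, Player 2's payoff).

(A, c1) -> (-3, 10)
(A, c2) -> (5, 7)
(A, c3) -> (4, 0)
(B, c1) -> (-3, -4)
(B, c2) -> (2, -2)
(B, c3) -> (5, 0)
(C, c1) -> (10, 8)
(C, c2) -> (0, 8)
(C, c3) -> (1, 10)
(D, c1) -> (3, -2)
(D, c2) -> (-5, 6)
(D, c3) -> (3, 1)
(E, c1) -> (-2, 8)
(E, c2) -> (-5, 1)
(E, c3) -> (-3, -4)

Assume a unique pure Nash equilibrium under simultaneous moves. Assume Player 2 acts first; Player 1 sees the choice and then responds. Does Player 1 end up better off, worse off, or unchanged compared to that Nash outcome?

Solve by backward induction (Player 2 leads).
- c1: Player 1 compares -3, -3, 10, 3, -2 and picks C; Player 2 would get 8.
- c2: Player 1 compares 5, 2, 0, -5, -5 and picks A; Player 2 would get 7.
- c3: Player 1 compares 4, 5, 1, 3, -3 and picks B; Player 2 would get 0.
Player 2's induced payoffs are 8, 7, 0, so Player 2 commits to c1. Subgame-perfect outcome: (C, c1) with payoffs (10, 8).
For the simultaneous game, intersect best replies.
Player 1's best replies: c1→C; c2→A; c3→B.
Player 2's best replies: A→c1; B→c3; C→c3; D→c2; E→c1.
Only (B, c3) has each player best-responding; Nash payoffs (5, 0).
Player 1 earns 10 sequentially versus 5 at the Nash outcome: better off.

better off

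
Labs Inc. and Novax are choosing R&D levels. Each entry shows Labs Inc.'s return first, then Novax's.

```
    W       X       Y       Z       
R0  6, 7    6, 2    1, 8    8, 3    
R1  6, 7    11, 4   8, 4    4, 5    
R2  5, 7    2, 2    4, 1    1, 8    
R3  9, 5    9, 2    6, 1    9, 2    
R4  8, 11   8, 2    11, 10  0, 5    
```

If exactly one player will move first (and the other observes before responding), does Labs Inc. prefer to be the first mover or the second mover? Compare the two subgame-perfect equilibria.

If Labs Inc. leads: Novax's best replies are R0→Y, R1→W, R2→Z, R3→W, R4→W; Labs Inc.'s induced payoffs 1, 6, 1, 9, 8; outcome (R3, W), payoffs (9, 5).
If Novax leads: Labs Inc.'s best replies are W→R3, X→R1, Y→R4, Z→R3; Novax's induced payoffs 5, 4, 10, 2; outcome (R4, Y), payoffs (11, 10).
Labs Inc. gets 9 moving first and 11 moving second, so Labs Inc. prefers to move second.

second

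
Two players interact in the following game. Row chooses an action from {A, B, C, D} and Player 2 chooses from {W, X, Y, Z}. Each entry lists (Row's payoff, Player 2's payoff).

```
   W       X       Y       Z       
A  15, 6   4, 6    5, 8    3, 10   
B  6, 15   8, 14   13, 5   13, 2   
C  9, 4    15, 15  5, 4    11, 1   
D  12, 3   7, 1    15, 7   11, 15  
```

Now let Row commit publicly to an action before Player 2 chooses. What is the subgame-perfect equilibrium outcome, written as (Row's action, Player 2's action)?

Solve by backward induction (Row leads).
- A: Player 2 compares 6, 6, 8, 10 and picks Z; Row would get 3.
- B: Player 2 compares 15, 14, 5, 2 and picks W; Row would get 6.
- C: Player 2 compares 4, 15, 4, 1 and picks X; Row would get 15.
- D: Player 2 compares 3, 1, 7, 15 and picks Z; Row would get 11.
Row's induced payoffs are 3, 6, 15, 11, so Row commits to C. Subgame-perfect outcome: (C, X) with payoffs (15, 15).

(C, X)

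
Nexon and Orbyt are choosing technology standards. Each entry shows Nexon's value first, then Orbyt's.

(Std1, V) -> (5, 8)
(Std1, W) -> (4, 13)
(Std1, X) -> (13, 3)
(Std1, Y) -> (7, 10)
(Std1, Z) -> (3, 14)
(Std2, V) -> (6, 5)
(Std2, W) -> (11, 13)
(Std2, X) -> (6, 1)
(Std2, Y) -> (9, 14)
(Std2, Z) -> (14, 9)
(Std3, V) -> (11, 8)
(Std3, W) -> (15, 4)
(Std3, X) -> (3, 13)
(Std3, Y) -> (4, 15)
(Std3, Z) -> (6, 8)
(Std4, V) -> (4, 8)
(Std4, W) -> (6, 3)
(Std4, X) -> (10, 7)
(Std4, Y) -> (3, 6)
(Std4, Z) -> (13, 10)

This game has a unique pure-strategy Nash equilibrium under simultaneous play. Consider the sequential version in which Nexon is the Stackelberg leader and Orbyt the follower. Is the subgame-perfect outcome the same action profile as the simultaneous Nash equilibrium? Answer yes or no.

no

Backward induction with Nexon moving first.
- Std1: Orbyt compares 8, 13, 3, 10, 14 and picks Z; Nexon would get 3.
- Std2: Orbyt compares 5, 13, 1, 14, 9 and picks Y; Nexon would get 9.
- Std3: Orbyt compares 8, 4, 13, 15, 8 and picks Y; Nexon would get 4.
- Std4: Orbyt compares 8, 3, 7, 6, 10 and picks Z; Nexon would get 13.
Among 3, 9, 4, 13, the best is 13 at Std4. Subgame-perfect outcome: (Std4, Z) with payoffs (13, 10).
Under simultaneous play:
Nexon's best replies: V→Std3; W→Std3; X→Std1; Y→Std2; Z→Std2.
Orbyt's best replies: Std1→Z; Std2→Y; Std3→Y; Std4→Z.
The unique mutual best reply is (Std2, Y), giving (9, 14).
Sequential outcome (Std4, Z) differs from the Nash profile (Std2, Y).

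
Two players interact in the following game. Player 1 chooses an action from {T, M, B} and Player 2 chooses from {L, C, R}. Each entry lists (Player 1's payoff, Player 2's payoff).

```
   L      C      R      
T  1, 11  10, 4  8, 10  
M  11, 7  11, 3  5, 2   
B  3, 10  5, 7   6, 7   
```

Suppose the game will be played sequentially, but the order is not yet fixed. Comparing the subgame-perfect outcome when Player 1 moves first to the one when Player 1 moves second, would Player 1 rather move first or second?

first

If Player 1 leads: Player 2's best replies are T→L, M→L, B→L; Player 1's induced payoffs 1, 11, 3; outcome (M, L), payoffs (11, 7).
If Player 2 leads: Player 1's best replies are L→M, C→M, R→T; Player 2's induced payoffs 7, 3, 10; outcome (T, R), payoffs (8, 10).
Player 1 gets 11 moving first and 8 moving second, so Player 1 prefers to move first.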